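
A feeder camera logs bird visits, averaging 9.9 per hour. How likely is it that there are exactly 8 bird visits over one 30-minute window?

Over the interval, μ = 9.9 × 0.5 = 4.95 (a 30-minute window = 0.5 hours).
P(N = 8) = e^(−μ) μ^8/8! = e^(−4.95) · 4.95^8/40320 ≈ 0.0633.

0.0633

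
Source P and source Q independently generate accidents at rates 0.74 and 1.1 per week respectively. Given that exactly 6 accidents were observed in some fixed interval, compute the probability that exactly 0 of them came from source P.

0.0457

Given the total, each event is independently from source P with probability p = λ_P/(λ_P+λ_Q) = 0.74/1.84 ≈ 0.4022.
So K ~ Binomial(6, 0.74/1.84): P(K = 0) = C(6,0) · (0.74/1.84)^0 · (1.1/1.84)^6 ≈ 0.0457.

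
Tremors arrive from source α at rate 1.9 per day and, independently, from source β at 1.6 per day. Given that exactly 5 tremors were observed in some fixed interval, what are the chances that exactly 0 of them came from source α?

0.0200

Given the total, each event is independently from source α with probability p = λ_α/(λ_α+λ_β) = 1.9/3.5 ≈ 0.5429.
So K ~ Binomial(5, 1.9/3.5): P(K = 0) = C(5,0) · (1.9/3.5)^0 · (1.6/3.5)^5 ≈ 0.0200.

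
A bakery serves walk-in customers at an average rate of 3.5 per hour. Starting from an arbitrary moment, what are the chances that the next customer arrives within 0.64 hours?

Inter-arrival times are exponential with rate λ = 3.5 per hour.
P(T ≤ 0.64) = 1 − e^(−λt) = 1 − e^(−3.5 × 0.64) = 1 − e^(−2.24) ≈ 0.8935.

0.8935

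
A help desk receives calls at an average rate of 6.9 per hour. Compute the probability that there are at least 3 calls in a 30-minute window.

Over the interval, μ = 6.9 × 0.5 = 3.45 (a 30-minute window = 0.5 hours).
P(N ≥ 3) = 1 − P(N ≤ 2) = 1 − Σ_{j=0}^{2} e^(−μ) μ^j/j! ≈ 0.6698.

0.6698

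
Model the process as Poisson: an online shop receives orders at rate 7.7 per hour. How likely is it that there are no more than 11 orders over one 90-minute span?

Over the interval, μ = 7.7 × 1.5 = 11.55 (a 90-minute span = 1.5 hours).
P(N ≤ 11) = Σ_{j=0}^{11} e^(−μ) μ^j/j! ≈ 0.5139.

0.5139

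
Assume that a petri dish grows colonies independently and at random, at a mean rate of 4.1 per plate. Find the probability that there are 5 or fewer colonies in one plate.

0.7693

With mean μ = 4.1 per plate,
P(N ≤ 5) = Σ_{j=0}^{5} e^(−μ) μ^j/j! ≈ 0.7693.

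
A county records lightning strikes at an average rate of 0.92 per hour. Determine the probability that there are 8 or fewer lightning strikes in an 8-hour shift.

Over the interval, μ = 0.92 × 8 = 7.36 (an 8-hour shift = 8 hours).
P(N ≤ 8) = Σ_{j=0}^{8} e^(−μ) μ^j/j! ≈ 0.6811.

0.6811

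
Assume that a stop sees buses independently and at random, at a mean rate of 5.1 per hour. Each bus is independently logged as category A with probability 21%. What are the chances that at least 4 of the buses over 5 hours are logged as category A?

Thinning: the buses that are logged as category A themselves form a Poisson process with rate 0.21 × 5.1 = 1.071 per hour.
Over the interval, μ = 1.071 × 5 = 5.355 (5 hours).
P(N ≥ 4) = 1 − P(N ≤ 3) ≈ 0.7813.

0.7813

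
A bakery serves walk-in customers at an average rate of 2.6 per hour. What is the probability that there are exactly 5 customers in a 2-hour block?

Over the interval, μ = 2.6 × 2 = 5.2 (a 2-hour block = 2 hours).
P(N = 5) = e^(−μ) μ^5/5! = e^(−5.2) · 5.2^5/120 ≈ 0.1748.

0.1748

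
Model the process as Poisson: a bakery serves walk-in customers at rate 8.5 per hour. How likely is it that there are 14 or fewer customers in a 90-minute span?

0.7004

Over the interval, μ = 8.5 × 1.5 = 12.75 (a 90-minute span = 1.5 hours).
P(N ≤ 14) = Σ_{j=0}^{14} e^(−μ) μ^j/j! ≈ 0.7004.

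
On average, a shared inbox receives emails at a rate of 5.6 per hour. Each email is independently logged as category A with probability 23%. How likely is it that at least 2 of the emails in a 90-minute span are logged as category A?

Thinning: the emails that are logged as category A themselves form a Poisson process with rate 0.23 × 5.6 = 1.288 per hour.
Over the interval, μ = 1.288 × 1.5 = 1.932 (a 90-minute span = 1.5 hours).
P(N ≥ 2) = 1 − P(N ≤ 1) ≈ 0.5753.

0.5753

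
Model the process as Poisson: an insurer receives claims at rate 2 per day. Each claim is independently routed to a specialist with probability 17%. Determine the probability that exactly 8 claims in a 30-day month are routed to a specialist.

0.1080

Thinning: the claims that are routed to a specialist themselves form a Poisson process with rate 0.17 × 2 = 0.34 per day.
Over the interval, μ = 0.34 × 30 = 10.2 (a 30-day month = 30 days).
P(N = 8) = e^(−10.2) · 10.2^8/8! ≈ 0.1080.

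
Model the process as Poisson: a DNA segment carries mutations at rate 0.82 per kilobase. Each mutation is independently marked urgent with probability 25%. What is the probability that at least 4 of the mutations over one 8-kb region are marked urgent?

0.0844

Thinning: the mutations that are marked urgent themselves form a Poisson process with rate 0.25 × 0.82 = 0.205 per kilobase.
Over the interval, μ = 0.205 × 8 = 1.64 (an 8-kb region = 8 kilobases).
P(N ≥ 4) = 1 − P(N ≤ 3) ≈ 0.0844.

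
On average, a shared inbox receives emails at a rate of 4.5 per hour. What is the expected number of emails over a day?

E[N] = λt = 4.5 × 24 = 108 (a day = 24 hours).

108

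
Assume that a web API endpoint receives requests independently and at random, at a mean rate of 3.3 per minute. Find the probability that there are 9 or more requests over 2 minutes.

0.2204

Over the interval, μ = 3.3 × 2 = 6.6 (2 minutes).
P(N ≥ 9) = 1 − P(N ≤ 8) = 1 − Σ_{j=0}^{8} e^(−μ) μ^j/j! ≈ 0.2204.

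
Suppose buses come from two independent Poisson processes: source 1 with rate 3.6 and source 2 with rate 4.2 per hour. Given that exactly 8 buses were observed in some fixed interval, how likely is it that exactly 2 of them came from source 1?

0.1454

Given the total, each event is independently from source 1 with probability p = λ_1/(λ_1+λ_2) = 3.6/7.8 ≈ 0.4615.
So K ~ Binomial(8, 3.6/7.8): P(K = 2) = C(8,2) · (3.6/7.8)^2 · (4.2/7.8)^6 ≈ 0.1454.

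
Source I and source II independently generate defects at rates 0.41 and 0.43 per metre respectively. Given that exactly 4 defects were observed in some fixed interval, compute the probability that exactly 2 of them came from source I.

Given the total, each event is independently from source I with probability p = λ_I/(λ_I+λ_II) = 0.41/0.84 ≈ 0.4881.
So K ~ Binomial(4, 0.41/0.84): P(K = 2) = C(4,2) · (0.41/0.84)^2 · (0.43/0.84)^2 ≈ 0.3746.

0.3746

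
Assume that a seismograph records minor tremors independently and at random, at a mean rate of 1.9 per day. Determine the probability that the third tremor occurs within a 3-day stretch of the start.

Over the interval, μ = 1.9 × 3 = 5.7 (a 3-day stretch = 3 days).
The third arrival falls in the interval iff at least 3 events occur there: P(S_3 ≤ t) = P(N ≥ 3) = 1 − P(N ≤ 2) ≈ 0.9232.

0.9232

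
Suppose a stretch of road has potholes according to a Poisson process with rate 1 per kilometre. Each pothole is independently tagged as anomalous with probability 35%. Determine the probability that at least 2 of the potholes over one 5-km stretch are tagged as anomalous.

Thinning: the potholes that are tagged as anomalous themselves form a Poisson process with rate 0.35 × 1 = 0.35 per kilometre.
Over the interval, μ = 0.35 × 5 = 1.75 (a 5-km stretch = 5 kilometres).
P(N ≥ 2) = 1 − P(N ≤ 1) ≈ 0.5221.

0.5221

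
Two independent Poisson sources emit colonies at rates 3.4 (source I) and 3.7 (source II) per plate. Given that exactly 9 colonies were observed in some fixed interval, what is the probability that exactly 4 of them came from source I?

0.2547

Given the total, each event is independently from source I with probability p = λ_I/(λ_I+λ_II) = 3.4/7.1 ≈ 0.4789.
So K ~ Binomial(9, 3.4/7.1): P(K = 4) = C(9,4) · (3.4/7.1)^4 · (3.7/7.1)^5 ≈ 0.2547.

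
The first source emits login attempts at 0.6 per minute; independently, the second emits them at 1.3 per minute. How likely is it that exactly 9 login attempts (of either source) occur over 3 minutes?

0.0586

Independent Poisson processes superpose: combined rate λ = 0.6 + 1.3 = 1.9 per minute.
Over the interval, μ = 1.9 × 3 = 5.7 (3 minutes).
P(N = 9) = e^(−5.7) · 5.7^9/9! ≈ 0.0586.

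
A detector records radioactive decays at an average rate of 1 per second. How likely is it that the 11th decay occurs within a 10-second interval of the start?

0.4170

Over the interval, μ = 1 × 10 = 10 (a 10-second interval = 10 seconds).
The 11th arrival falls in the interval iff at least 11 events occur there: P(S_11 ≤ t) = P(N ≥ 11) = 1 − P(N ≤ 10) ≈ 0.4170.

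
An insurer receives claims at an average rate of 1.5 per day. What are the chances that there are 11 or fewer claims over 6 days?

0.8030

Over the interval, μ = 1.5 × 6 = 9 (6 days).
P(N ≤ 11) = Σ_{j=0}^{11} e^(−μ) μ^j/j! ≈ 0.8030.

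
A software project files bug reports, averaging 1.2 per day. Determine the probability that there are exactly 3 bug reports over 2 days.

0.2090

Over the interval, μ = 1.2 × 2 = 2.4 (2 days).
P(N = 3) = e^(−μ) μ^3/3! = e^(−2.4) · 2.4^3/6 ≈ 0.2090.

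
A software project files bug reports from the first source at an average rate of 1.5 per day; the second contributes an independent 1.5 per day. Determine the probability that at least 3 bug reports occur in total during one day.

Independent Poisson processes superpose: combined rate λ = 1.5 + 1.5 = 3 per day.
So μ = 3.
P(N ≥ 3) = 1 − P(N ≤ 2) ≈ 0.5768.

0.5768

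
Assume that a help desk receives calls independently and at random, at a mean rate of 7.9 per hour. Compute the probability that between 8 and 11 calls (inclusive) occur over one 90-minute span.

0.3826

Over the interval, μ = 7.9 × 1.5 = 11.85 (a 90-minute span = 1.5 hours).
P(8 ≤ N ≤ 11) = Σ_{j=8}^{11} e^(−11.85) · 11.85^j/j! ≈ 0.3826.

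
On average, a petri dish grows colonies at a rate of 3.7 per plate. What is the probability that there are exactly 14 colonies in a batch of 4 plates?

0.1037

Over the interval, μ = 3.7 × 4 = 14.8 (a batch of 4 plates = 4 plates).
P(N = 14) = e^(−μ) μ^14/14! = e^(−14.8) · 14.8^14/87178291200 ≈ 0.1037.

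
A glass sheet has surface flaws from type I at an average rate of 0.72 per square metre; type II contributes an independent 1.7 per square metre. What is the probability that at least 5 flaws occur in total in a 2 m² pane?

0.5310

Independent Poisson processes superpose: combined rate λ = 0.72 + 1.7 = 2.42 per square metre.
Over the interval, μ = 2.42 × 2 = 4.84 (a 2 m² pane = 2 square metres).
P(N ≥ 5) = 1 − P(N ≤ 4) ≈ 0.5310.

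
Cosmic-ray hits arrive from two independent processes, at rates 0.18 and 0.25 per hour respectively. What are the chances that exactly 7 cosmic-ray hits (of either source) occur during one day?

0.0815

Independent Poisson processes superpose: combined rate λ = 0.18 + 0.25 = 0.43 per hour.
Over the interval, μ = 0.43 × 24 = 10.32 (a day = 24 hours).
P(N = 7) = e^(−10.32) · 10.32^7/7! ≈ 0.0815.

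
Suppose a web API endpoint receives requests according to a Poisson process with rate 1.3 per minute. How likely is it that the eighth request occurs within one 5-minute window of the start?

Over the interval, μ = 1.3 × 5 = 6.5 (a 5-minute window = 5 minutes).
The eighth arrival falls in the interval iff at least 8 events occur there: P(S_8 ≤ t) = P(N ≥ 8) = 1 − P(N ≤ 7) ≈ 0.3272.

0.3272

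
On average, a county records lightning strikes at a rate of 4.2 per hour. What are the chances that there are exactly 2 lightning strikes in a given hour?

With mean μ = 4.2 per hour,
P(N = 2) = e^(−μ) μ^2/2! = e^(−4.2) · 4.2^2/2 ≈ 0.1323.

0.1323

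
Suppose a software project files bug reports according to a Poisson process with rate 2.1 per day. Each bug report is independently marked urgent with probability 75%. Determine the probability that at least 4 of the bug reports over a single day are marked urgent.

Thinning: the bug reports that are marked urgent themselves form a Poisson process with rate 0.75 × 2.1 = 1.575 per day.
So μ = 1.575.
P(N ≥ 4) = 1 − P(N ≤ 3) ≈ 0.0754.

0.0754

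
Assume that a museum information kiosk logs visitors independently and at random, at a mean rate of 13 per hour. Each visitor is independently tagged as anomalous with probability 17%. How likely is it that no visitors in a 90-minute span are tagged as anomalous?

Thinning: the visitors that are tagged as anomalous themselves form a Poisson process with rate 0.17 × 13 = 2.21 per hour.
Over the interval, μ = 2.21 × 1.5 = 3.315 (a 90-minute span = 1.5 hours).
P(N = 0) = e^(−3.315) · 3.315^0/0! ≈ 0.0363.

0.0363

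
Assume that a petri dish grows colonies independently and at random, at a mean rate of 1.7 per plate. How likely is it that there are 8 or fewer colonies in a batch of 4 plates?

0.7548

Over the interval, μ = 1.7 × 4 = 6.8 (a batch of 4 plates = 4 plates).
P(N ≤ 8) = Σ_{j=0}^{8} e^(−μ) μ^j/j! ≈ 0.7548.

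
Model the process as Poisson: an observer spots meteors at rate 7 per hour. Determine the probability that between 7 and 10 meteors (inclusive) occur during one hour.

0.4518

With mean μ = 7 per hour,
P(7 ≤ N ≤ 10) = Σ_{j=7}^{10} e^(−7) · 7^j/j! ≈ 0.4518.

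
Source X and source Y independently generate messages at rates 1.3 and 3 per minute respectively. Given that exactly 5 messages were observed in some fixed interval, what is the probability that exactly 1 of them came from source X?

Given the total, each event is independently from source X with probability p = λ_X/(λ_X+λ_Y) = 1.3/4.3 ≈ 0.3023.
So K ~ Binomial(5, 1.3/4.3): P(K = 1) = C(5,1) · (1.3/4.3)^1 · (3/4.3)^4 ≈ 0.3581.

0.3581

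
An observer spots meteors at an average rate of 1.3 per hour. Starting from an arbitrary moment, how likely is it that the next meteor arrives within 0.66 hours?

0.5760

Inter-arrival times are exponential with rate λ = 1.3 per hour.
P(T ≤ 0.66) = 1 − e^(−λt) = 1 − e^(−1.3 × 0.66) = 1 − e^(−0.858) ≈ 0.5760.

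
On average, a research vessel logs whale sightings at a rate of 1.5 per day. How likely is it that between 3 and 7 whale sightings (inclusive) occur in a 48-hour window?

Over the interval, μ = 1.5 × 2 = 3 (a 48-hour window = 2 days).
P(3 ≤ N ≤ 7) = Σ_{j=3}^{7} e^(−3) · 3^j/j! ≈ 0.5649.

0.5649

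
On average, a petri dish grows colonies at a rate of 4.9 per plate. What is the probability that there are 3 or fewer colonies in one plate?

0.2793

With mean μ = 4.9 per plate,
P(N ≤ 3) = Σ_{j=0}^{3} e^(−μ) μ^j/j! ≈ 0.2793.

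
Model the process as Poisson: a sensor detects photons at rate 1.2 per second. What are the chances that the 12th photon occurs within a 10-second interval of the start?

Over the interval, μ = 1.2 × 10 = 12 (a 10-second interval = 10 seconds).
The 12th arrival falls in the interval iff at least 12 events occur there: P(S_12 ≤ t) = P(N ≥ 12) = 1 − P(N ≤ 11) ≈ 0.5384.

0.5384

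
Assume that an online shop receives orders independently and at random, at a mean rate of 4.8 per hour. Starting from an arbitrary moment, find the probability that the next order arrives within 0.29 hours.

0.7514

Inter-arrival times are exponential with rate λ = 4.8 per hour.
P(T ≤ 0.29) = 1 − e^(−λt) = 1 − e^(−4.8 × 0.29) = 1 − e^(−1.392) ≈ 0.7514.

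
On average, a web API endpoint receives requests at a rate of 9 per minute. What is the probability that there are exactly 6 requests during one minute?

With mean μ = 9 per minute,
P(N = 6) = e^(−μ) μ^6/6! = e^(−9) · 9^6/720 ≈ 0.0911.

0.0911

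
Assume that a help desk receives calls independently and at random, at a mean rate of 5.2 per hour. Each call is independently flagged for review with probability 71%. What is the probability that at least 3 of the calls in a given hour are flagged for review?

Thinning: the calls that are flagged for review themselves form a Poisson process with rate 0.71 × 5.2 = 3.692 per hour.
So μ = 3.692.
P(N ≥ 3) = 1 − P(N ≤ 2) ≈ 0.7132.

0.7132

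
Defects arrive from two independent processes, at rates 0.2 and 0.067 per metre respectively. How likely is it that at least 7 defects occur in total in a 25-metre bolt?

0.5008

Independent Poisson processes superpose: combined rate λ = 0.2 + 0.067 = 0.267 per metre.
Over the interval, μ = 0.267 × 25 = 6.675 (a 25-metre bolt = 25 metres).
P(N ≥ 7) = 1 − P(N ≤ 6) ≈ 0.5008.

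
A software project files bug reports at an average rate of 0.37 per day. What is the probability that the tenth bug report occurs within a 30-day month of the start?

0.6702

Over the interval, μ = 0.37 × 30 = 11.1 (a 30-day month = 30 days).
The tenth arrival falls in the interval iff at least 10 events occur there: P(S_10 ≤ t) = P(N ≥ 10) = 1 − P(N ≤ 9) ≈ 0.6702.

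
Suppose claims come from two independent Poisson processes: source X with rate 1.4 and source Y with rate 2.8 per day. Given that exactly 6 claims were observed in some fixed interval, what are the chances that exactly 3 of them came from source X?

0.2195

Given the total, each event is independently from source X with probability p = λ_X/(λ_X+λ_Y) = 1.4/4.2 ≈ 0.3333.
So K ~ Binomial(6, 1.4/4.2): P(K = 3) = C(6,3) · (1.4/4.2)^3 · (2.8/4.2)^3 ≈ 0.2195.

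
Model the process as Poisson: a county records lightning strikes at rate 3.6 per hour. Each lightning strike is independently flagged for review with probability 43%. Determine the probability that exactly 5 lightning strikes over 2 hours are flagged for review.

0.1072

Thinning: the lightning strikes that are flagged for review themselves form a Poisson process with rate 0.43 × 3.6 = 1.548 per hour.
Over the interval, μ = 1.548 × 2 = 3.096 (2 hours).
P(N = 5) = e^(−3.096) · 3.096^5/5! ≈ 0.1072.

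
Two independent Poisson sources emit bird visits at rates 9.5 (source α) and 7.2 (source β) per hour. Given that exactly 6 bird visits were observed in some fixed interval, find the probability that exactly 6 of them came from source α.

Given the total, each event is independently from source α with probability p = λ_α/(λ_α+λ_β) = 9.5/16.7 ≈ 0.5689.
So K ~ Binomial(6, 9.5/16.7): P(K = 6) = C(6,6) · (9.5/16.7)^6 · (7.2/16.7)^0 ≈ 0.0339.

0.0339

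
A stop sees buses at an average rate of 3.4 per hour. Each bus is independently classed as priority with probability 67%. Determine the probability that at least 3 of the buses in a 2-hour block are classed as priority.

0.8326

Thinning: the buses that are classed as priority themselves form a Poisson process with rate 0.67 × 3.4 = 2.278 per hour.
Over the interval, μ = 2.278 × 2 = 4.556 (a 2-hour block = 2 hours).
P(N ≥ 3) = 1 − P(N ≤ 2) ≈ 0.8326.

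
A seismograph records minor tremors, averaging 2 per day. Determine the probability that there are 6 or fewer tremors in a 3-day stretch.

Over the interval, μ = 2 × 3 = 6 (a 3-day stretch = 3 days).
P(N ≤ 6) = Σ_{j=0}^{6} e^(−μ) μ^j/j! ≈ 0.6063.

0.6063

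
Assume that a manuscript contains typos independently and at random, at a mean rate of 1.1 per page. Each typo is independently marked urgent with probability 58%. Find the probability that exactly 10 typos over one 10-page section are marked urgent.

Thinning: the typos that are marked urgent themselves form a Poisson process with rate 0.58 × 1.1 = 0.638 per page.
Over the interval, μ = 0.638 × 10 = 6.38 (a 10-page section = 10 pages).
P(N = 10) = e^(−6.38) · 6.38^10/10! ≈ 0.0522.

0.0522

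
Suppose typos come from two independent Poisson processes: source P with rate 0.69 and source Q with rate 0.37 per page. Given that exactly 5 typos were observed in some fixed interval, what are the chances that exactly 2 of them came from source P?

0.1802

Given the total, each event is independently from source P with probability p = λ_P/(λ_P+λ_Q) = 0.69/1.06 ≈ 0.6509.
So K ~ Binomial(5, 0.69/1.06): P(K = 2) = C(5,2) · (0.69/1.06)^2 · (0.37/1.06)^3 ≈ 0.1802.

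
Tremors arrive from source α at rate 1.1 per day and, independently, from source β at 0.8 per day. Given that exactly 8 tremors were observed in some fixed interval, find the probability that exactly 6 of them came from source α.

Given the total, each event is independently from source α with probability p = λ_α/(λ_α+λ_β) = 1.1/1.9 ≈ 0.5789.
So K ~ Binomial(8, 1.1/1.9): P(K = 6) = C(8,6) · (1.1/1.9)^6 · (0.8/1.9)^2 ≈ 0.1869.

0.1869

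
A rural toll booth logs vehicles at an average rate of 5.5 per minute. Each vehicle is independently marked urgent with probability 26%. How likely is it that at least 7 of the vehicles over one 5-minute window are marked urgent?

0.5724

Thinning: the vehicles that are marked urgent themselves form a Poisson process with rate 0.26 × 5.5 = 1.43 per minute.
Over the interval, μ = 1.43 × 5 = 7.15 (a 5-minute window = 5 minutes).
P(N ≥ 7) = 1 − P(N ≤ 6) ≈ 0.5724.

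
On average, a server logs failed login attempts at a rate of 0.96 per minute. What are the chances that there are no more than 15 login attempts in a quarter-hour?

0.6293

Over the interval, μ = 0.96 × 15 = 14.4 (a quarter-hour = 15 minutes).
P(N ≤ 15) = Σ_{j=0}^{15} e^(−μ) μ^j/j! ≈ 0.6293.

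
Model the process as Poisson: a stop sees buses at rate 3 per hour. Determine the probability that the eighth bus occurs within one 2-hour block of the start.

Over the interval, μ = 3 × 2 = 6 (a 2-hour block = 2 hours).
The eighth arrival falls in the interval iff at least 8 events occur there: P(S_8 ≤ t) = P(N ≥ 8) = 1 − P(N ≤ 7) ≈ 0.2560.

0.2560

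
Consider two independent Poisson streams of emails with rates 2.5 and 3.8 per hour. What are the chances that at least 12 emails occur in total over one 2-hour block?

0.6050

Independent Poisson processes superpose: combined rate λ = 2.5 + 3.8 = 6.3 per hour.
Over the interval, μ = 6.3 × 2 = 12.6 (a 2-hour block = 2 hours).
P(N ≥ 12) = 1 − P(N ≤ 11) ≈ 0.6050.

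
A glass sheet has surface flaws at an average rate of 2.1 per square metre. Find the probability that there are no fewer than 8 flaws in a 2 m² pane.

Over the interval, μ = 2.1 × 2 = 4.2 (a 2 m² pane = 2 square metres).
P(N ≥ 8) = 1 − P(N ≤ 7) = 1 − Σ_{j=0}^{7} e^(−μ) μ^j/j! ≈ 0.0639.

0.0639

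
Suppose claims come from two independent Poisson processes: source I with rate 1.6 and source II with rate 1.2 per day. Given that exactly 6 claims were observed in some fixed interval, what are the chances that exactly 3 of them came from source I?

0.2938

Given the total, each event is independently from source I with probability p = λ_I/(λ_I+λ_II) = 1.6/2.8 ≈ 0.5714.
So K ~ Binomial(6, 1.6/2.8): P(K = 3) = C(6,3) · (1.6/2.8)^3 · (1.2/2.8)^3 ≈ 0.2938.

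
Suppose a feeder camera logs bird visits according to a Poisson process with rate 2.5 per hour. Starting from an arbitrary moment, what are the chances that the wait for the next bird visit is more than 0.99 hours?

The wait for the next event is exponential with rate λ = 2.5 per hour.
P(T > 0.99) = e^(−λt) = e^(−2.5 × 0.99) = e^(−2.475) ≈ 0.0842.

0.0842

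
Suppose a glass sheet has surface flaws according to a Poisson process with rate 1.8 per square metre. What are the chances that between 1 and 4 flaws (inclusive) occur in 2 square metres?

0.6791

Over the interval, μ = 1.8 × 2 = 3.6 (2 square metres).
P(1 ≤ N ≤ 4) = Σ_{j=1}^{4} e^(−3.6) · 3.6^j/j! ≈ 0.6791.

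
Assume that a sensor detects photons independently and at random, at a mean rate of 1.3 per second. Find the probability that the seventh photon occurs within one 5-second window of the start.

Over the interval, μ = 1.3 × 5 = 6.5 (a 5-second window = 5 seconds).
The seventh arrival falls in the interval iff at least 7 events occur there: P(S_7 ≤ t) = P(N ≥ 7) = 1 − P(N ≤ 6) ≈ 0.4735.

0.4735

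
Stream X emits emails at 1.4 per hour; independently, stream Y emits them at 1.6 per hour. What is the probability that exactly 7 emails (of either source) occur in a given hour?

0.0216

Independent Poisson processes superpose: combined rate λ = 1.4 + 1.6 = 3 per hour.
So μ = 3.
P(N = 7) = e^(−3) · 3^7/7! ≈ 0.0216.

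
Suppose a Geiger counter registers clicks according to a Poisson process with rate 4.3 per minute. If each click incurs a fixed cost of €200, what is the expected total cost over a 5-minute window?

E[N] = 4.3 × 5 = 21.5 (a 5-minute window = 5 minutes); E[cost] = 21.5 × €200 = €4300.

€4300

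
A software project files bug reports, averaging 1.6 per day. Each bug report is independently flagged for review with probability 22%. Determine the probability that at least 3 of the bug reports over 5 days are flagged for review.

Thinning: the bug reports that are flagged for review themselves form a Poisson process with rate 0.22 × 1.6 = 0.352 per day.
Over the interval, μ = 0.352 × 5 = 1.76 (5 days).
P(N ≥ 3) = 1 − P(N ≤ 2) ≈ 0.2587.

0.2587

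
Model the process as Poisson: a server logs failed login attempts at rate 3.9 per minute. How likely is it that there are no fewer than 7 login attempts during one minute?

With mean μ = 3.9 per minute,
P(N ≥ 7) = 1 − P(N ≤ 6) = 1 − Σ_{j=0}^{6} e^(−μ) μ^j/j! ≈ 0.1005.

0.1005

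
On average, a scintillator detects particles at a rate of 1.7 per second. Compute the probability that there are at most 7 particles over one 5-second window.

Over the interval, μ = 1.7 × 5 = 8.5 (a 5-second window = 5 seconds).
P(N ≤ 7) = Σ_{j=0}^{7} e^(−μ) μ^j/j! ≈ 0.3856.

0.3856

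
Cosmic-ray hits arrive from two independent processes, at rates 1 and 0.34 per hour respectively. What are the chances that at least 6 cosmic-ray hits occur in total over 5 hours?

Independent Poisson processes superpose: combined rate λ = 1 + 0.34 = 1.34 per hour.
Over the interval, μ = 1.34 × 5 = 6.7 (5 hours).
P(N ≥ 6) = 1 − P(N ≤ 5) ≈ 0.6594.

0.6594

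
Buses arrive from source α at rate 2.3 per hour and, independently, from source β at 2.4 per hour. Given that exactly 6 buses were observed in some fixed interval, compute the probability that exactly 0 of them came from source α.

Given the total, each event is independently from source α with probability p = λ_α/(λ_α+λ_β) = 2.3/4.7 ≈ 0.4894.
So K ~ Binomial(6, 2.3/4.7): P(K = 0) = C(6,0) · (2.3/4.7)^0 · (2.4/4.7)^6 ≈ 0.0177.

0.0177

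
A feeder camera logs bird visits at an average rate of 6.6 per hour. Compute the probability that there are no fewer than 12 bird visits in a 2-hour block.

0.6668

Over the interval, μ = 6.6 × 2 = 13.2 (a 2-hour block = 2 hours).
P(N ≥ 12) = 1 − P(N ≤ 11) = 1 − Σ_{j=0}^{11} e^(−μ) μ^j/j! ≈ 0.6668.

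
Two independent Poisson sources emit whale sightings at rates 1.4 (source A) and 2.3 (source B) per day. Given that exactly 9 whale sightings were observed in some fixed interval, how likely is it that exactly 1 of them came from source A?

0.0759

Given the total, each event is independently from source A with probability p = λ_A/(λ_A+λ_B) = 1.4/3.7 ≈ 0.3784.
So K ~ Binomial(9, 1.4/3.7): P(K = 1) = C(9,1) · (1.4/3.7)^1 · (2.3/3.7)^8 ≈ 0.0759.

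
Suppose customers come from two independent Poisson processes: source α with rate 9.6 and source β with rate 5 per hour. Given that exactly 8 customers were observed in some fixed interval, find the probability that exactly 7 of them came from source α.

Given the total, each event is independently from source α with probability p = λ_α/(λ_α+λ_β) = 9.6/14.6 ≈ 0.6575.
So K ~ Binomial(8, 9.6/14.6): P(K = 7) = C(8,7) · (9.6/14.6)^7 · (5/14.6)^1 ≈ 0.1456.

0.1456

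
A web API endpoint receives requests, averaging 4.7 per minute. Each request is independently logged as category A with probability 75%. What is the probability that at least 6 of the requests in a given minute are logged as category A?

Thinning: the requests that are logged as category A themselves form a Poisson process with rate 0.75 × 4.7 = 3.525 per minute.
So μ = 3.525.
P(N ≥ 6) = 1 − P(N ≤ 5) ≈ 0.1457.

0.1457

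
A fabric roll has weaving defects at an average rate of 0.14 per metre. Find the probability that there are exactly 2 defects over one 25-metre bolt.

0.1850

Over the interval, μ = 0.14 × 25 = 3.5 (a 25-metre bolt = 25 metres).
P(N = 2) = e^(−μ) μ^2/2! = e^(−3.5) · 3.5^2/2 ≈ 0.1850.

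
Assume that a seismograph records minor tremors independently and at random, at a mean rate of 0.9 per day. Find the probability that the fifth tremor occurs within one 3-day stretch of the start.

Over the interval, μ = 0.9 × 3 = 2.7 (a 3-day stretch = 3 days).
The fifth arrival falls in the interval iff at least 5 events occur there: P(S_5 ≤ t) = P(N ≥ 5) = 1 − P(N ≤ 4) ≈ 0.1371.

0.1371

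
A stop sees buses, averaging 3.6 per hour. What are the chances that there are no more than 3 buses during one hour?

With mean μ = 3.6 per hour,
P(N ≤ 3) = Σ_{j=0}^{3} e^(−μ) μ^j/j! ≈ 0.5152.

0.5152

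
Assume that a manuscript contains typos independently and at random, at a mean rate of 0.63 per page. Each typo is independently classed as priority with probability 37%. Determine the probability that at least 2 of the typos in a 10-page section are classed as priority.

Thinning: the typos that are classed as priority themselves form a Poisson process with rate 0.37 × 0.63 = 0.2331 per page.
Over the interval, μ = 0.2331 × 10 = 2.331 (a 10-page section = 10 pages).
P(N ≥ 2) = 1 − P(N ≤ 1) ≈ 0.6762.

0.6762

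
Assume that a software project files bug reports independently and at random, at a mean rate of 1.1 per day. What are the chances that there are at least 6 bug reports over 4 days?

Over the interval, μ = 1.1 × 4 = 4.4 (4 days).
P(N ≥ 6) = 1 − P(N ≤ 5) = 1 − Σ_{j=0}^{5} e^(−μ) μ^j/j! ≈ 0.2801.

0.2801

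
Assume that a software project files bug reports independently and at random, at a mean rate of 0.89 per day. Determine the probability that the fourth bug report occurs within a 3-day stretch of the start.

Over the interval, μ = 0.89 × 3 = 2.67 (a 3-day stretch = 3 days).
The fourth arrival falls in the interval iff at least 4 events occur there: P(S_4 ≤ t) = P(N ≥ 4) = 1 − P(N ≤ 3) ≈ 0.2793.

0.2793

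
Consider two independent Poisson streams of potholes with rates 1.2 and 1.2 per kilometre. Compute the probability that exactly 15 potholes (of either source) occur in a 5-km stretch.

Independent Poisson processes superpose: combined rate λ = 1.2 + 1.2 = 2.4 per kilometre.
Over the interval, μ = 2.4 × 5 = 12 (a 5-km stretch = 5 kilometres).
P(N = 15) = e^(−12) · 12^15/15! ≈ 0.0724.

0.0724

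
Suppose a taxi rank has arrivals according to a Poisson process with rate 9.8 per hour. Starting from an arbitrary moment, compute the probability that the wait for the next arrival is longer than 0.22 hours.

0.1158

The wait for the next event is exponential with rate λ = 9.8 per hour.
P(T > 0.22) = e^(−λt) = e^(−9.8 × 0.22) = e^(−2.156) ≈ 0.1158.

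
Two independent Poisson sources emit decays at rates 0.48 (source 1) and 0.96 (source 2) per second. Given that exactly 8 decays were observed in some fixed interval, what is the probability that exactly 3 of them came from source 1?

0.2731

Given the total, each event is independently from source 1 with probability p = λ_1/(λ_1+λ_2) = 0.48/1.44 ≈ 0.3333.
So K ~ Binomial(8, 0.48/1.44): P(K = 3) = C(8,3) · (0.48/1.44)^3 · (0.96/1.44)^5 ≈ 0.2731.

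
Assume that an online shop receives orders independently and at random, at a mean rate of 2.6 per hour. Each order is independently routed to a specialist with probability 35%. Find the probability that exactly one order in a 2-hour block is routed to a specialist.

Thinning: the orders that are routed to a specialist themselves form a Poisson process with rate 0.35 × 2.6 = 0.91 per hour.
Over the interval, μ = 0.91 × 2 = 1.82 (a 2-hour block = 2 hours).
P(N = 1) = e^(−1.82) · 1.82^1/1! ≈ 0.2949.

0.2949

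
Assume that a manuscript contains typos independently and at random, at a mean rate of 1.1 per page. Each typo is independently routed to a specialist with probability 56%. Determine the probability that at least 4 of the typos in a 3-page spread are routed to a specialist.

Thinning: the typos that are routed to a specialist themselves form a Poisson process with rate 0.56 × 1.1 = 0.616 per page.
Over the interval, μ = 0.616 × 3 = 1.848 (a 3-page spread = 3 pages).
P(N ≥ 4) = 1 − P(N ≤ 3) ≈ 0.1165.

0.1165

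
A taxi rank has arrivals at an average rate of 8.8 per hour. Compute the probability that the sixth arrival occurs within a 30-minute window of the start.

0.2801

Over the interval, μ = 8.8 × 0.5 = 4.4 (a 30-minute window = 0.5 hours).
The sixth arrival falls in the interval iff at least 6 events occur there: P(S_6 ≤ t) = P(N ≥ 6) = 1 − P(N ≤ 5) ≈ 0.2801.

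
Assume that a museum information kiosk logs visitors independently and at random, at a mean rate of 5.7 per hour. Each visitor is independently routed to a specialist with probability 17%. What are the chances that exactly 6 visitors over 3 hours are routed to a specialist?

0.0458

Thinning: the visitors that are routed to a specialist themselves form a Poisson process with rate 0.17 × 5.7 = 0.969 per hour.
Over the interval, μ = 0.969 × 3 = 2.907 (3 hours).
P(N = 6) = e^(−2.907) · 2.907^6/6! ≈ 0.0458.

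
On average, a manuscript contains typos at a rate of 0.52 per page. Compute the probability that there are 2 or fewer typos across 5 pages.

Over the interval, μ = 0.52 × 5 = 2.6 (5 pages).
P(N ≤ 2) = Σ_{j=0}^{2} e^(−μ) μ^j/j! ≈ 0.5184.

0.5184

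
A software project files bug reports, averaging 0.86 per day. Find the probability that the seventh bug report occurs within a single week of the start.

0.3969

Over the interval, μ = 0.86 × 7 = 6.02 (a week = 7 days).
The seventh arrival falls in the interval iff at least 7 events occur there: P(S_7 ≤ t) = P(N ≥ 7) = 1 − P(N ≤ 6) ≈ 0.3969.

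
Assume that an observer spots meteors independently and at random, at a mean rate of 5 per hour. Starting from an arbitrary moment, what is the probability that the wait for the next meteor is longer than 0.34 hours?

The wait for the next event is exponential with rate λ = 5 per hour.
P(T > 0.34) = e^(−λt) = e^(−5 × 0.34) = e^(−1.7) ≈ 0.1827.

0.1827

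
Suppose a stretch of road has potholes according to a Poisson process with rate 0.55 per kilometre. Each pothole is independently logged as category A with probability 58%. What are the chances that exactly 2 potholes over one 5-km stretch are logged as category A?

Thinning: the potholes that are logged as category A themselves form a Poisson process with rate 0.58 × 0.55 = 0.319 per kilometre.
Over the interval, μ = 0.319 × 5 = 1.595 (a 5-km stretch = 5 kilometres).
P(N = 2) = e^(−1.595) · 1.595^2/2! ≈ 0.2581.

0.2581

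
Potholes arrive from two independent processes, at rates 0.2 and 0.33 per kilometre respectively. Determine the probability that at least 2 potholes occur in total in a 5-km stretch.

Independent Poisson processes superpose: combined rate λ = 0.2 + 0.33 = 0.53 per kilometre.
Over the interval, μ = 0.53 × 5 = 2.65 (a 5-km stretch = 5 kilometres).
P(N ≥ 2) = 1 − P(N ≤ 1) ≈ 0.7421.

0.7421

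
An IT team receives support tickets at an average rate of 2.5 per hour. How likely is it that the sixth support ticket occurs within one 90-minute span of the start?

0.1771

Over the interval, μ = 2.5 × 1.5 = 3.75 (a 90-minute span = 1.5 hours).
The sixth arrival falls in the interval iff at least 6 events occur there: P(S_6 ≤ t) = P(N ≥ 6) = 1 − P(N ≤ 5) ≈ 0.1771.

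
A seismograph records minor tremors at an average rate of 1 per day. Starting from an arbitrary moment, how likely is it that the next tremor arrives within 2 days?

0.8647

Inter-arrival times are exponential with rate λ = 1 per day.
P(T ≤ 2) = 1 − e^(−λt) = 1 − e^(−1 × 2) = 1 − e^(−2) ≈ 0.8647.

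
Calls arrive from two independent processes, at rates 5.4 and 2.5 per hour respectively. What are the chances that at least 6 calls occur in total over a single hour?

Independent Poisson processes superpose: combined rate λ = 5.4 + 2.5 = 7.9 per hour.
So μ = 7.9.
P(N ≥ 6) = 1 − P(N ≤ 5) ≈ 0.7994.

0.7994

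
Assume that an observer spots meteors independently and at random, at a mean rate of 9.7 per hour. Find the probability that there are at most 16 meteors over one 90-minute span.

0.7066

Over the interval, μ = 9.7 × 1.5 = 14.55 (a 90-minute span = 1.5 hours).
P(N ≤ 16) = Σ_{j=0}^{16} e^(−μ) μ^j/j! ≈ 0.7066.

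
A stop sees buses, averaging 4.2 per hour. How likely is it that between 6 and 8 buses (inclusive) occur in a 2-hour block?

0.3796

Over the interval, μ = 4.2 × 2 = 8.4 (a 2-hour block = 2 hours).
P(6 ≤ N ≤ 8) = Σ_{j=6}^{8} e^(−8.4) · 8.4^j/j! ≈ 0.3796.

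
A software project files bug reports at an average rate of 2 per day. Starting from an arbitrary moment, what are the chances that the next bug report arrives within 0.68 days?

0.7433

Inter-arrival times are exponential with rate λ = 2 per day.
P(T ≤ 0.68) = 1 − e^(−λt) = 1 − e^(−2 × 0.68) = 1 − e^(−1.36) ≈ 0.7433.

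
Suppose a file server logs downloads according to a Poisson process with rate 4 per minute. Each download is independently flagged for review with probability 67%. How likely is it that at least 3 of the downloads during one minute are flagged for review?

Thinning: the downloads that are flagged for review themselves form a Poisson process with rate 0.67 × 4 = 2.68 per minute.
So μ = 2.68.
P(N ≥ 3) = 1 − P(N ≤ 2) ≈ 0.5015.

0.5015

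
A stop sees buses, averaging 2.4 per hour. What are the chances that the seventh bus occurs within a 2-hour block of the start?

Over the interval, μ = 2.4 × 2 = 4.8 (a 2-hour block = 2 hours).
The seventh arrival falls in the interval iff at least 7 events occur there: P(S_7 ≤ t) = P(N ≥ 7) = 1 − P(N ≤ 6) ≈ 0.2092.

0.2092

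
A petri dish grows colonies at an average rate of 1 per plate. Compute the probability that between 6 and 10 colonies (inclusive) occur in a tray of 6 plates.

Over the interval, μ = 1 × 6 = 6 (a tray of 6 plates = 6 plates).
P(6 ≤ N ≤ 10) = Σ_{j=6}^{10} e^(−6) · 6^j/j! ≈ 0.5117.

0.5117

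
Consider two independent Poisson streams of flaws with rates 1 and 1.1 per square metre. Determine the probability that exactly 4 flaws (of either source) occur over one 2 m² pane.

Independent Poisson processes superpose: combined rate λ = 1 + 1.1 = 2.1 per square metre.
Over the interval, μ = 2.1 × 2 = 4.2 (a 2 m² pane = 2 square metres).
P(N = 4) = e^(−4.2) · 4.2^4/4! ≈ 0.1944.

0.1944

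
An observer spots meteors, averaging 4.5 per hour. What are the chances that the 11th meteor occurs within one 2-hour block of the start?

0.2940

Over the interval, μ = 4.5 × 2 = 9 (a 2-hour block = 2 hours).
The 11th arrival falls in the interval iff at least 11 events occur there: P(S_11 ≤ t) = P(N ≥ 11) = 1 − P(N ≤ 10) ≈ 0.2940.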